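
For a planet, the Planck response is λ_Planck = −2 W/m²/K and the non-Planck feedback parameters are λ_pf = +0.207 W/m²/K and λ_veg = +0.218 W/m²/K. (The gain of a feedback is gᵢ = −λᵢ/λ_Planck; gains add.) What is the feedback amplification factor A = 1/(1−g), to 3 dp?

1.270

Convert to gains: g_pf = 0.207/2 = 0.1035; g_veg = 0.218/2 = 0.109.
Total gain g = 0.2125.
A = 1/(1 − 0.2125) = 1.270.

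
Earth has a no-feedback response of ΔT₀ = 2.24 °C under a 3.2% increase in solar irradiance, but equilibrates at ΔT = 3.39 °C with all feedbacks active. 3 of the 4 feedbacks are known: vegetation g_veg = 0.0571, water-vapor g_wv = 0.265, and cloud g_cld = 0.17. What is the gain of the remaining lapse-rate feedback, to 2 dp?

Amplification A = ΔT/ΔT₀ = 3.39/2.24 = 1.513.
Total gain g = 1 − 1/A = 1 − 1/1.513 = 0.3391.
Known gains sum to 0.0571 + 0.265 + 0.17 = 0.4921.
g_lr = 0.3391 − 0.4921 = -0.15.

-0.15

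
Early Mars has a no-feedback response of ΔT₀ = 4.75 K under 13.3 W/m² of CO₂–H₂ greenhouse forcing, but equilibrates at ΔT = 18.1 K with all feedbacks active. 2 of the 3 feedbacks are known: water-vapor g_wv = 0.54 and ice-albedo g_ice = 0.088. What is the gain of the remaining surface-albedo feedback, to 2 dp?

0.11

Amplification A = ΔT/ΔT₀ = 18.1/4.75 = 3.811.
Total gain g = 1 − 1/A = 1 − 1/3.811 = 0.7376.
Known gains sum to 0.54 + 0.088 = 0.628.
g_alb = 0.7376 − 0.628 = 0.11.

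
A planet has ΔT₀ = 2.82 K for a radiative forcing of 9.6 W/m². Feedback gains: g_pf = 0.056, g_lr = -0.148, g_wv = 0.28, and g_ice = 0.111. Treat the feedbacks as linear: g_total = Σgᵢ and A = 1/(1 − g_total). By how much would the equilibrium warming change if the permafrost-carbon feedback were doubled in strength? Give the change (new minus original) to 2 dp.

Original: g = 0.299, ΔT = 2.82/(1−0.299) = 4.0228 K.
With doubled permafrost-carbon: g' = 0.355, ΔT' = 2.82/(1−0.355) = 4.3721 K.
Change = 4.3721 − 4.0228 = 0.35 K.

0.35 K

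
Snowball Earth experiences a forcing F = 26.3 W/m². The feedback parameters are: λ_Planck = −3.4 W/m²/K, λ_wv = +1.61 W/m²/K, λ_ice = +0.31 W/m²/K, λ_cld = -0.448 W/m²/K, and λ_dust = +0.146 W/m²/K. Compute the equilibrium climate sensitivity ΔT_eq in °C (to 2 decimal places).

14.76 °C

Net feedback parameter λ = (−3.4) + (+1.61) + (+0.31) + (-0.448) + (+0.146) = -1.782 W/m²/K.
ΔT = −F/λ = −26.3/(-1.782) = 14.76 °C.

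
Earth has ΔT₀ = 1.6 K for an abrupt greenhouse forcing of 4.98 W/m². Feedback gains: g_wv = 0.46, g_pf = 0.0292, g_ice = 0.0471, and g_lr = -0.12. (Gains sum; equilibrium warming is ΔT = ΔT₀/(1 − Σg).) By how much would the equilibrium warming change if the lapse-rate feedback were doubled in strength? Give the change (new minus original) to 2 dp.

Original: g = 0.4163, ΔT = 1.6/(1−0.4163) = 2.7411 K.
With doubled lapse-rate: g' = 0.2963, ΔT' = 1.6/(1−0.2963) = 2.2737 K.
Change = 2.2737 − 2.7411 = -0.47 K.

-0.47 K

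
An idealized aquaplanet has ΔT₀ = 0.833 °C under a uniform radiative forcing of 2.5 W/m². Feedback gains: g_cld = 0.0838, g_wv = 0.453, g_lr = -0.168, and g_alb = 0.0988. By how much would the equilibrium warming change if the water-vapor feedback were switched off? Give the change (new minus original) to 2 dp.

-0.72 °C

Original: g = 0.4676, ΔT = 0.833/(1−0.4676) = 1.5646 °C.
Without water-vapor: g' = 0.0146, ΔT' = 0.833/(1−0.0146) = 0.8453 °C.
Change = 0.8453 − 1.5646 = -0.72 °C.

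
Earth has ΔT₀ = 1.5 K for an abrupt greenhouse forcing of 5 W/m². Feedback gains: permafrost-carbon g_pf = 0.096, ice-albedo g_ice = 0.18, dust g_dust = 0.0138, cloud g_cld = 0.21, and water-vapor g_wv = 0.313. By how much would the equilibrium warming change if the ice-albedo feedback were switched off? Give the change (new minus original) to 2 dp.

Original: g = 0.8128, ΔT = 1.5/(1−0.8128) = 8.0128 K.
Without ice-albedo: g' = 0.6328, ΔT' = 1.5/(1−0.6328) = 4.0850 K.
Change = 4.0850 − 8.0128 = -3.93 K.

-3.93 K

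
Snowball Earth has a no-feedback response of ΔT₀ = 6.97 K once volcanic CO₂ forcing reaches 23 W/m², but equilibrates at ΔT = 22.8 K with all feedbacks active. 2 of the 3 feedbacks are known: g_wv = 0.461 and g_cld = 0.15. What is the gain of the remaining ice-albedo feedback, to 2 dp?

0.08

Amplification A = ΔT/ΔT₀ = 22.8/6.97 = 3.271.
Total gain g = 1 − 1/A = 1 − 1/3.271 = 0.6943.
Known gains sum to 0.461 + 0.15 = 0.611.
g_ice = 0.6943 − 0.611 = 0.08.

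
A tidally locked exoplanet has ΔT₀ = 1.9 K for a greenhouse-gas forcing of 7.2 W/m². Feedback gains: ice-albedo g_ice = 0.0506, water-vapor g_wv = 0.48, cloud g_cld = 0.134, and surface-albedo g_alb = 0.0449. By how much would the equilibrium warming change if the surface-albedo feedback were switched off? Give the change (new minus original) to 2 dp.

Original: g = 0.7095, ΔT = 1.9/(1−0.7095) = 6.5404 K.
Without surface-albedo: g' = 0.6646, ΔT' = 1.9/(1−0.6646) = 5.6649 K.
Change = 5.6649 − 6.5404 = -0.88 K.

-0.88 K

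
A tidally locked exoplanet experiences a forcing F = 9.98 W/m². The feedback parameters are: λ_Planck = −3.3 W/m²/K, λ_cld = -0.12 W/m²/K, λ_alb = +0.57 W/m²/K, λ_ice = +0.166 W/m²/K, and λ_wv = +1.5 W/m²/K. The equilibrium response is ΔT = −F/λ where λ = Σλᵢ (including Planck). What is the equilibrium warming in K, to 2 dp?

8.43 K

Net feedback parameter λ = (−3.3) + (-0.12) + (+0.57) + (+0.166) + (+1.5) = -1.184 W/m²/K.
ΔT = −F/λ = −9.98/(-1.184) = 8.43 K.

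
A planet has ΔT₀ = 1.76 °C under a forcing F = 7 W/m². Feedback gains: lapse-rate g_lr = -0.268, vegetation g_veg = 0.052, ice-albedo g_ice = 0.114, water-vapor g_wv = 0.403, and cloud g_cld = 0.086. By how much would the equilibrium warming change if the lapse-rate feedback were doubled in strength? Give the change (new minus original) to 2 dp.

-0.87 °C

Original: g = 0.387, ΔT = 1.76/(1−0.387) = 2.8711 °C.
With doubled lapse-rate: g' = 0.119, ΔT' = 1.76/(1−0.119) = 1.9977 °C.
Change = 1.9977 − 2.8711 = -0.87 °C.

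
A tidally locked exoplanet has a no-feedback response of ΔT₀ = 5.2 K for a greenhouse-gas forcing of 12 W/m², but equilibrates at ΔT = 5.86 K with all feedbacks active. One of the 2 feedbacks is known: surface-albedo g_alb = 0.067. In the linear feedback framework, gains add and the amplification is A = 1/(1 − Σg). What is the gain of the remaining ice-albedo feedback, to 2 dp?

Amplification A = ΔT/ΔT₀ = 5.86/5.2 = 1.127.
Total gain g = 1 − 1/A = 1 − 1/1.127 = 0.1127.
The known gain is 0.067.
g_ice = 0.1127 − 0.067 = 0.05.

0.05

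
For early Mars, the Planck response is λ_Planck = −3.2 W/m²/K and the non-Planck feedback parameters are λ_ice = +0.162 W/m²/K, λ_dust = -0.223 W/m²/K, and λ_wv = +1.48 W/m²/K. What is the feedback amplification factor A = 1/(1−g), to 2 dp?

Convert to gains: g_ice = 0.162/3.2 = 0.05062; g_dust = -0.223/3.2 = -0.06969; g_wv = 1.48/3.2 = 0.4625.
Total gain g = 0.44343.
A = 1/(1 − 0.44343) = 1.80.

1.80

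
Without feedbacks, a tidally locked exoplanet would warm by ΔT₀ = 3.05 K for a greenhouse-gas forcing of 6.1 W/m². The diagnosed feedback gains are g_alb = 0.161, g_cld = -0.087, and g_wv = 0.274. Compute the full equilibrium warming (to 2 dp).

4.68 K

Total gain g = 0.161 − 0.087 + 0.274 = 0.348.
Amplification A = 1/(1 − 0.348) = 1.534.
ΔT = 3.05 × 1.534 = 4.68 K.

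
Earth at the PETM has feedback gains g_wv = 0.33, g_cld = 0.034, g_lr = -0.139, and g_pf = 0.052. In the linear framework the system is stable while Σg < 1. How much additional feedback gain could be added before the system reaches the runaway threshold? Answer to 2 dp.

Current total gain = 0.33 + 0.034 − 0.139 + 0.052 = 0.277.
Margin to runaway = 1 − 0.277 = 0.72.

0.72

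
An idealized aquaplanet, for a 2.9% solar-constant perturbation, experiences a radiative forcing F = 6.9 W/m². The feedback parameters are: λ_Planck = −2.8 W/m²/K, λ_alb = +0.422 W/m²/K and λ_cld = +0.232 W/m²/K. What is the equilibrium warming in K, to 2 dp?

Net feedback parameter λ = (−2.8) + (+0.422) + (+0.232) = -2.146 W/m²/K.
ΔT = −F/λ = −6.9/(-2.146) = 3.22 K.

3.22 K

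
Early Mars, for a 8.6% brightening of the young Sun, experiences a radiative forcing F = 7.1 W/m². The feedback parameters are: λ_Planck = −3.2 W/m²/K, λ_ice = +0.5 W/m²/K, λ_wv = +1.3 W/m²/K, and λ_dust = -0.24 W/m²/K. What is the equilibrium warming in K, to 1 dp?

Net feedback parameter λ = (−3.2) + (+0.5) + (+1.3) + (-0.24) = -1.64 W/m²/K.
ΔT = −F/λ = −7.1/(-1.64) = 4.3 K.

4.3 K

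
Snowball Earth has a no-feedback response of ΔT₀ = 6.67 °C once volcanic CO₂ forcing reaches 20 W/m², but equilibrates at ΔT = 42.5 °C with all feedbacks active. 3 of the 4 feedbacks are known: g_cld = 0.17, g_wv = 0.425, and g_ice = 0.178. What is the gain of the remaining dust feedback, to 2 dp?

Amplification A = ΔT/ΔT₀ = 42.5/6.67 = 6.372.
Total gain g = 1 − 1/A = 1 − 1/6.372 = 0.8431.
Known gains sum to 0.17 + 0.425 + 0.178 = 0.773.
g_dust = 0.8431 − 0.773 = 0.07.

0.07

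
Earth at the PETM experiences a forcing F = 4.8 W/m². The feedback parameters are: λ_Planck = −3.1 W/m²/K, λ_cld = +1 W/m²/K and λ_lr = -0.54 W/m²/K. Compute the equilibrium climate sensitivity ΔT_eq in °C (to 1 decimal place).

1.8 °C

Net feedback parameter λ = (−3.1) + (+1) + (-0.54) = -2.64 W/m²/K.
ΔT = −F/λ = −4.8/(-2.64) = 1.8 °C.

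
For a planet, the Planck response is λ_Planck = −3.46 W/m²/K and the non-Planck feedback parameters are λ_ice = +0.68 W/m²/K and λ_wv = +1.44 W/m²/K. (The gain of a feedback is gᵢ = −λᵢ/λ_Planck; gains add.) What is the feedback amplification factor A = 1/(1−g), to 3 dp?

Convert to gains: g_ice = 0.68/3.46 = 0.1965; g_wv = 1.44/3.46 = 0.4162.
Total gain g = 0.6127.
A = 1/(1 − 0.6127) = 2.582.

2.582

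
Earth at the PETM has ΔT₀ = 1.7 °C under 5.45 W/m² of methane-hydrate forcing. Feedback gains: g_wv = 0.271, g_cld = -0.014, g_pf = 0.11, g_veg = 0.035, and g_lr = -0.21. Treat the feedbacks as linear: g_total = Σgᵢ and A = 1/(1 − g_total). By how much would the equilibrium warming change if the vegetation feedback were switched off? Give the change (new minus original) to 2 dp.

Original: g = 0.192, ΔT = 1.7/(1−0.192) = 2.1040 °C.
Without vegetation: g' = 0.157, ΔT' = 1.7/(1−0.157) = 2.0166 °C.
Change = 2.0166 − 2.1040 = -0.09 °C.

-0.09 °C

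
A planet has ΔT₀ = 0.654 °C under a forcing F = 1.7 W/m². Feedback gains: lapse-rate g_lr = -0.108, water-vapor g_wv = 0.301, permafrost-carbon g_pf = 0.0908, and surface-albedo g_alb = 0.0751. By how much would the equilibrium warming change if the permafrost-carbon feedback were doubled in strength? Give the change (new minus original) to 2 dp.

Original: g = 0.3589, ΔT = 0.654/(1−0.3589) = 1.0201 °C.
With doubled permafrost-carbon: g' = 0.4497, ΔT' = 0.654/(1−0.4497) = 1.1884 °C.
Change = 1.1884 − 1.0201 = 0.17 °C.

0.17 °C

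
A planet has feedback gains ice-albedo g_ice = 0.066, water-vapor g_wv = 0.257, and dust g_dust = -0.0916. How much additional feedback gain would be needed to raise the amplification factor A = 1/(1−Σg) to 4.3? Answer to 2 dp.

0.54

Current total gain = 0.2314.
Target gain for A = 4.3: g* = 1 − 1/4.3 = 0.7674.
Additional gain needed = 0.7674 − 0.2314 = 0.54.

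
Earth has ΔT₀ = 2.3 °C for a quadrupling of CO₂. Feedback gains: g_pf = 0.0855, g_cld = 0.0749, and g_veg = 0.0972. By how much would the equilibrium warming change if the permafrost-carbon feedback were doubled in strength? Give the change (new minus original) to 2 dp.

Original: g = 0.2576, ΔT = 2.3/(1−0.2576) = 3.0981 °C.
With doubled permafrost-carbon: g' = 0.3431, ΔT' = 2.3/(1−0.3431) = 3.5013 °C.
Change = 3.5013 − 3.0981 = 0.40 °C.

0.40 °C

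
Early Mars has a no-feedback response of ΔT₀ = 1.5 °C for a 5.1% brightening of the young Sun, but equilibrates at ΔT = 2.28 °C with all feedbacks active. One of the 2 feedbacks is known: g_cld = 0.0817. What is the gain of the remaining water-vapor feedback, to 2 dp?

Amplification A = ΔT/ΔT₀ = 2.28/1.5 = 1.52.
Total gain g = 1 − 1/A = 1 − 1/1.52 = 0.3421.
The known gain is 0.0817.
g_wv = 0.3421 − 0.0817 = 0.26.

0.26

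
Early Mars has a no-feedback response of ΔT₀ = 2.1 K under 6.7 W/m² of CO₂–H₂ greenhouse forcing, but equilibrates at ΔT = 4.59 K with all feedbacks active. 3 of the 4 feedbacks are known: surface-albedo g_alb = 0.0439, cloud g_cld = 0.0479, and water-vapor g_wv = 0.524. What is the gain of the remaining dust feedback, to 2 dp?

Amplification A = ΔT/ΔT₀ = 4.59/2.1 = 2.186.
Total gain g = 1 − 1/A = 1 − 1/2.186 = 0.5425.
Known gains sum to 0.0439 + 0.0479 + 0.524 = 0.6158.
g_dust = 0.5425 − 0.6158 = -0.07.

-0.07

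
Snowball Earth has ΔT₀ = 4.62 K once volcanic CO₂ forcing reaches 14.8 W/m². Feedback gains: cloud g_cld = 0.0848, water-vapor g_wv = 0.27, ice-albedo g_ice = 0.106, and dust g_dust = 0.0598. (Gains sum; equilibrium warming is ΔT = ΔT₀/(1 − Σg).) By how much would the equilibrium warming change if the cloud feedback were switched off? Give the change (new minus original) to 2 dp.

-1.45 K

Original: g = 0.5206, ΔT = 4.62/(1−0.5206) = 9.6370 K.
Without cloud: g' = 0.4358, ΔT' = 4.62/(1−0.4358) = 8.1886 K.
Change = 8.1886 − 9.6370 = -1.45 K.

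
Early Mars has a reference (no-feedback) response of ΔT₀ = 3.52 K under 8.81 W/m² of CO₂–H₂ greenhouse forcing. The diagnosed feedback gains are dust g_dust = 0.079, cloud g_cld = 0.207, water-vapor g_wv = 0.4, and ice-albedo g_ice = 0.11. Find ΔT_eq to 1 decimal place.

Total gain g = 0.079 + 0.207 + 0.4 + 0.11 = 0.796.
Amplification A = 1/(1 − 0.796) = 4.902.
ΔT = 3.52 × 4.902 = 17.3 K.

17.3 K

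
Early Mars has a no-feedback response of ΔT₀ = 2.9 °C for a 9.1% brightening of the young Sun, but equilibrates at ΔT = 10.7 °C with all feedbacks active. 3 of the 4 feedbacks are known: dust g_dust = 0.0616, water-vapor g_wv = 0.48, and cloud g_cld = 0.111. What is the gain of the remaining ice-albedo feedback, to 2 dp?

0.08

Amplification A = ΔT/ΔT₀ = 10.7/2.9 = 3.69.
Total gain g = 1 − 1/A = 1 − 1/3.69 = 0.729.
Known gains sum to 0.0616 + 0.48 + 0.111 = 0.6526.
g_ice = 0.729 − 0.6526 = 0.08.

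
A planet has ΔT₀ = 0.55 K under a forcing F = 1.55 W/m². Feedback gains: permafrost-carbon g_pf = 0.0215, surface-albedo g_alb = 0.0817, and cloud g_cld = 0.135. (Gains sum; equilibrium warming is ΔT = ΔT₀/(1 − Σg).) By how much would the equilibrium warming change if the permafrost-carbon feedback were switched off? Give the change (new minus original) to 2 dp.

Original: g = 0.2382, ΔT = 0.55/(1−0.2382) = 0.7220 K.
Without permafrost-carbon: g' = 0.2167, ΔT' = 0.55/(1−0.2167) = 0.7022 K.
Change = 0.7022 − 0.7220 = -0.02 K.

-0.02 K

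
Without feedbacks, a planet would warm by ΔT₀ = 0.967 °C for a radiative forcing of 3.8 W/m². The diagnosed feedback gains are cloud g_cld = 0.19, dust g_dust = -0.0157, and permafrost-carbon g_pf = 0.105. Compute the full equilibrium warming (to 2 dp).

Total gain g = 0.19 − 0.0157 + 0.105 = 0.2793.
Amplification A = 1/(1 − 0.2793) = 1.388.
ΔT = 0.967 × 1.388 = 1.34 °C.

1.34 °C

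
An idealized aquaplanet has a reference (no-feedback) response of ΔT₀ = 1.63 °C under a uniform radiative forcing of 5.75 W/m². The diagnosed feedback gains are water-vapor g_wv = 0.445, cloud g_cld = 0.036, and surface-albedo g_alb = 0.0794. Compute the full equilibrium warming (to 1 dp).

3.7 °C

Total gain g = 0.445 + 0.036 + 0.0794 = 0.5604.
Amplification A = 1/(1 − 0.5604) = 2.275.
ΔT = 1.63 × 2.275 = 3.7 °C.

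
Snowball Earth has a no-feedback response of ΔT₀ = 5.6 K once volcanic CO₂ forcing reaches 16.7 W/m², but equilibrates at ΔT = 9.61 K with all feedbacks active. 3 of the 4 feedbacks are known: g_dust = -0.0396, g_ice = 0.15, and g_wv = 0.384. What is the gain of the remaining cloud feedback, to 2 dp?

-0.08

Amplification A = ΔT/ΔT₀ = 9.61/5.6 = 1.716.
Total gain g = 1 − 1/A = 1 − 1/1.716 = 0.4172.
Known gains sum to -0.0396 + 0.15 + 0.384 = 0.4944.
g_cld = 0.4172 − 0.4944 = -0.08.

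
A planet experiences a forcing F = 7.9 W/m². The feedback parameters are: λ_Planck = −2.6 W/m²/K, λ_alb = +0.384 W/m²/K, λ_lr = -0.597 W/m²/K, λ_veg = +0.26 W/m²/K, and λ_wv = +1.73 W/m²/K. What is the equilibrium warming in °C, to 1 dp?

Net feedback parameter λ = (−2.6) + (+0.384) + (-0.597) + (+0.26) + (+1.73) = -0.823 W/m²/K.
ΔT = −F/λ = −7.9/(-0.823) = 9.6 °C.

9.6 °C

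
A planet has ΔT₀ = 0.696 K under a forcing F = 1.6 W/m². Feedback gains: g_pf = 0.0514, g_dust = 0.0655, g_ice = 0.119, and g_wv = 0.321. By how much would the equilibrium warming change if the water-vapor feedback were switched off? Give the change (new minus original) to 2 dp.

-0.66 K

Original: g = 0.5569, ΔT = 0.696/(1−0.5569) = 1.5708 K.
Without water-vapor: g' = 0.2359, ΔT' = 0.696/(1−0.2359) = 0.9109 K.
Change = 0.9109 − 1.5708 = -0.66 K.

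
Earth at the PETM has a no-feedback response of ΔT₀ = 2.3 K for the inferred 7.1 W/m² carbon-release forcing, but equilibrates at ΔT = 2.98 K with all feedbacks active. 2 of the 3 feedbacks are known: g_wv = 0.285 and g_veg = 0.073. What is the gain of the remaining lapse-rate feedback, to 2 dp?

Amplification A = ΔT/ΔT₀ = 2.98/2.3 = 1.296.
Total gain g = 1 − 1/A = 1 − 1/1.296 = 0.2284.
Known gains sum to 0.285 + 0.073 = 0.358.
g_lr = 0.2284 − 0.358 = -0.13.

-0.13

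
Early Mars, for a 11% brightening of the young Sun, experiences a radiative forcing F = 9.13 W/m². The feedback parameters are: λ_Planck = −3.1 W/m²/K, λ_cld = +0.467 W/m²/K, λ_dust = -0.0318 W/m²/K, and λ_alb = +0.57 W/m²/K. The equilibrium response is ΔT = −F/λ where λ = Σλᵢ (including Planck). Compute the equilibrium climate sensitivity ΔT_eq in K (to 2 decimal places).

Net feedback parameter λ = (−3.1) + (+0.467) + (-0.0318) + (+0.57) = -2.0948 W/m²/K.
ΔT = −F/λ = −9.13/(-2.0948) = 4.36 K.

4.36 K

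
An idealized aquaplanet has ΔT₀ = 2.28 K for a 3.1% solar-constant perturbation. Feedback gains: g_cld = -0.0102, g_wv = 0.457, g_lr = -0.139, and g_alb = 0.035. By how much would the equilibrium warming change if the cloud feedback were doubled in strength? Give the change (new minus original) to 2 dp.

-0.05 K

Original: g = 0.3428, ΔT = 2.28/(1−0.3428) = 3.4693 K.
With doubled cloud: g' = 0.3326, ΔT' = 2.28/(1−0.3326) = 3.4162 K.
Change = 3.4162 − 3.4693 = -0.05 K.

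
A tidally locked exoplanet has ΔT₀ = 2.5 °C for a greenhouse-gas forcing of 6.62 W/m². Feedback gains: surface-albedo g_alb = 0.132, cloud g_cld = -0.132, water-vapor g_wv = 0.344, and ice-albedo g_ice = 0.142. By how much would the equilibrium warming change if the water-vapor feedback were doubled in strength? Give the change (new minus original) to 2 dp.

Original: g = 0.486, ΔT = 2.5/(1−0.486) = 4.8638 °C.
With doubled water-vapor: g' = 0.83, ΔT' = 2.5/(1−0.83) = 14.7059 °C.
Change = 14.7059 − 4.8638 = 9.84 °C.

9.84 °C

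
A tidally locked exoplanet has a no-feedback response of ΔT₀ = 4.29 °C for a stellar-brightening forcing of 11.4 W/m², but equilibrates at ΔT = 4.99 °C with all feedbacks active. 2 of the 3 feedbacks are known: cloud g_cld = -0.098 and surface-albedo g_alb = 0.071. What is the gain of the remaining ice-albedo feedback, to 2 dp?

Amplification A = ΔT/ΔT₀ = 4.99/4.29 = 1.163.
Total gain g = 1 − 1/A = 1 − 1/1.163 = 0.1402.
Known gains sum to -0.098 + 0.071 = -0.027.
g_ice = 0.1402 + 0.027 = 0.17.

0.17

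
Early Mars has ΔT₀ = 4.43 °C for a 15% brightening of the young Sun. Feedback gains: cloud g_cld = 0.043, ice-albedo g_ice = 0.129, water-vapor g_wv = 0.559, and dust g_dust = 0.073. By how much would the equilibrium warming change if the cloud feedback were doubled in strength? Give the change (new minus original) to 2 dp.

6.35 °C

Original: g = 0.804, ΔT = 4.43/(1−0.804) = 22.6020 °C.
With doubled cloud: g' = 0.847, ΔT' = 4.43/(1−0.847) = 28.9542 °C.
Change = 28.9542 − 22.6020 = 6.35 °C.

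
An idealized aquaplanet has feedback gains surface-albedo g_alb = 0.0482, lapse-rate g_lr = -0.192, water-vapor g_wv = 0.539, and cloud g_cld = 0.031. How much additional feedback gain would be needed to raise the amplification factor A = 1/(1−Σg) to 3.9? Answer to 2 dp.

Current total gain = 0.4262.
Target gain for A = 3.9: g* = 1 − 1/3.9 = 0.7436.
Additional gain needed = 0.7436 − 0.4262 = 0.32.

0.32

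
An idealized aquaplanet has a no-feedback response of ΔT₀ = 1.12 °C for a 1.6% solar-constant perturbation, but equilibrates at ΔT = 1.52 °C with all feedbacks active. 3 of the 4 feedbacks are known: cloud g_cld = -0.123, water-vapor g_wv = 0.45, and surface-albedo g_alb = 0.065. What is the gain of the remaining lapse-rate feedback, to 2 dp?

-0.13

Amplification A = ΔT/ΔT₀ = 1.52/1.12 = 1.357.
Total gain g = 1 − 1/A = 1 − 1/1.357 = 0.2631.
Known gains sum to -0.123 + 0.45 + 0.065 = 0.392.
g_lr = 0.2631 − 0.392 = -0.13.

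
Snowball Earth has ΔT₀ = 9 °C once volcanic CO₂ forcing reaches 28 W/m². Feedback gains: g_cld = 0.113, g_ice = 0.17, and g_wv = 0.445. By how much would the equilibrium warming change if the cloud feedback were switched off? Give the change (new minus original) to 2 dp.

-9.71 °C

Original: g = 0.728, ΔT = 9/(1−0.728) = 33.0882 °C.
Without cloud: g' = 0.615, ΔT' = 9/(1−0.615) = 23.3766 °C.
Change = 23.3766 − 33.0882 = -9.71 °C.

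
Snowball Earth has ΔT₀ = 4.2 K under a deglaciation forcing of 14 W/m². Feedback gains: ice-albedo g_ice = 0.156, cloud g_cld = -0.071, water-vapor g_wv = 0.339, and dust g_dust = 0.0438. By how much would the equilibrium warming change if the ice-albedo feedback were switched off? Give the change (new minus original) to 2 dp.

Original: g = 0.4678, ΔT = 4.2/(1−0.4678) = 7.8918 K.
Without ice-albedo: g' = 0.3118, ΔT' = 4.2/(1−0.3118) = 6.1029 K.
Change = 6.1029 − 7.8918 = -1.79 K.

-1.79 K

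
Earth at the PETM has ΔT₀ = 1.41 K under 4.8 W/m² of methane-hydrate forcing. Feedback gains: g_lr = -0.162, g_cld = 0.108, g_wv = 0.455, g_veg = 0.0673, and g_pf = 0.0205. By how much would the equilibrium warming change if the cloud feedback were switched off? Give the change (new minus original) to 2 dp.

-0.48 K

Original: g = 0.4888, ΔT = 1.41/(1−0.4888) = 2.7582 K.
Without cloud: g' = 0.3808, ΔT' = 1.41/(1−0.3808) = 2.2771 K.
Change = 2.2771 − 2.7582 = -0.48 K.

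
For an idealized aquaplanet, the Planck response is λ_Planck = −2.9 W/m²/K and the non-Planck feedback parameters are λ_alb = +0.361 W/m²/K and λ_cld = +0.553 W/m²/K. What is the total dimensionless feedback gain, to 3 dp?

Convert to gains: g_alb = 0.361/2.9 = 0.1245; g_cld = 0.553/2.9 = 0.1907.
Total gain g = 0.3152.

0.315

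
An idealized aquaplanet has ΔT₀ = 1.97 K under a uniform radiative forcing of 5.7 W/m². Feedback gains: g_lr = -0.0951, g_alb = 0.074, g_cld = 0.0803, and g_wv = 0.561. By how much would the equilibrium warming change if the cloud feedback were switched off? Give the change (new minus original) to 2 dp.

Original: g = 0.6202, ΔT = 1.97/(1−0.6202) = 5.1869 K.
Without cloud: g' = 0.5399, ΔT' = 1.97/(1−0.5399) = 4.2817 K.
Change = 4.2817 − 5.1869 = -0.91 K.

-0.91 K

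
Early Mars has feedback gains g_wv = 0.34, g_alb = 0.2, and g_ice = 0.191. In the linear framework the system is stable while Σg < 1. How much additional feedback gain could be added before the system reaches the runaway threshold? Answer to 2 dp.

0.27

Current total gain = 0.34 + 0.2 + 0.191 = 0.731.
Margin to runaway = 1 − 0.731 = 0.27.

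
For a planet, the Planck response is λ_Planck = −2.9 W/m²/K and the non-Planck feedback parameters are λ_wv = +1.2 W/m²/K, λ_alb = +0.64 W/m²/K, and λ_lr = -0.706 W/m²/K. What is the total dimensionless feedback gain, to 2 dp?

0.39

Convert to gains: g_wv = 1.2/2.9 = 0.4138; g_alb = 0.64/2.9 = 0.2207; g_lr = -0.706/2.9 = -0.2434.
Total gain g = 0.3911.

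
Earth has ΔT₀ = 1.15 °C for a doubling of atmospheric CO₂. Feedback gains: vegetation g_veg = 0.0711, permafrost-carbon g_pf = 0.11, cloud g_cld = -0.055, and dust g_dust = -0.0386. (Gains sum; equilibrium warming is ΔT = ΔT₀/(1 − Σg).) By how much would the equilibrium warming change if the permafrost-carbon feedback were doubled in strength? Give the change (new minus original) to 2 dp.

Original: g = 0.0875, ΔT = 1.15/(1−0.0875) = 1.2603 °C.
With doubled permafrost-carbon: g' = 0.1975, ΔT' = 1.15/(1−0.1975) = 1.4330 °C.
Change = 1.4330 − 1.2603 = 0.17 °C.

0.17 °C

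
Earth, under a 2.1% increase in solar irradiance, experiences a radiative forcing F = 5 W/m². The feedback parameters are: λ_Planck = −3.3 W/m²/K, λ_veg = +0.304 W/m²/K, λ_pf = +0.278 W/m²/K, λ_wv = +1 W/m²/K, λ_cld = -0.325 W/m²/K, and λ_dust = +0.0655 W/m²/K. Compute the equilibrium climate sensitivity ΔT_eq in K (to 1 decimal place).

Net feedback parameter λ = (−3.3) + (+0.304) + (+0.278) + (+1) + (-0.325) + (+0.0655) = -1.9775 W/m²/K.
ΔT = −F/λ = −5/(-1.9775) = 2.5 K.

2.5 K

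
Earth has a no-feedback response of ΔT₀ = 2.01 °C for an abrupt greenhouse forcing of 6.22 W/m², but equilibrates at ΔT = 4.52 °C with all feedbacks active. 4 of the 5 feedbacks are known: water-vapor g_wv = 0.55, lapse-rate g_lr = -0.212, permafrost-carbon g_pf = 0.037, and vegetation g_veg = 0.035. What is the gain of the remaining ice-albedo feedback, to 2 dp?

Amplification A = ΔT/ΔT₀ = 4.52/2.01 = 2.249.
Total gain g = 1 − 1/A = 1 − 1/2.249 = 0.5554.
Known gains sum to 0.55 − 0.212 + 0.037 + 0.035 = 0.41.
g_ice = 0.5554 − 0.41 = 0.15.

0.15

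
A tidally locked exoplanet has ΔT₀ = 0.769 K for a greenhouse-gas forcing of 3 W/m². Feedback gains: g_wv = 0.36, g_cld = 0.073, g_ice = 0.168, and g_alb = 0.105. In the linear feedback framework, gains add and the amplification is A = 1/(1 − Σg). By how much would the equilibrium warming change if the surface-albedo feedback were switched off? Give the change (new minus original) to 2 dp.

-0.69 K

Original: g = 0.706, ΔT = 0.769/(1−0.706) = 2.6156 K.
Without surface-albedo: g' = 0.601, ΔT' = 0.769/(1−0.601) = 1.9273 K.
Change = 1.9273 − 2.6156 = -0.69 K.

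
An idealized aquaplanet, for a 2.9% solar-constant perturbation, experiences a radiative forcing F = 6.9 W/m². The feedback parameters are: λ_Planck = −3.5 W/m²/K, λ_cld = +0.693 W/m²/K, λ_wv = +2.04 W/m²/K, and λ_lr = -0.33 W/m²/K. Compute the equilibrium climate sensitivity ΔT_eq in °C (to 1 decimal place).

Net feedback parameter λ = (−3.5) + (+0.693) + (+2.04) + (-0.33) = -1.097 W/m²/K.
ΔT = −F/λ = −6.9/(-1.097) = 6.3 °C.

6.3 °C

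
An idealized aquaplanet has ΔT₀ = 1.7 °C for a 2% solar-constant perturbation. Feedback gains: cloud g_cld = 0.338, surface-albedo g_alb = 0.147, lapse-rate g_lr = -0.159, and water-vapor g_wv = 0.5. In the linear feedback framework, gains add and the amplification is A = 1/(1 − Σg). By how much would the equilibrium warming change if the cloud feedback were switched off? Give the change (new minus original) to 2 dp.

Original: g = 0.826, ΔT = 1.7/(1−0.826) = 9.7701 °C.
Without cloud: g' = 0.488, ΔT' = 1.7/(1−0.488) = 3.3203 °C.
Change = 3.3203 − 9.7701 = -6.45 °C.

-6.45 °C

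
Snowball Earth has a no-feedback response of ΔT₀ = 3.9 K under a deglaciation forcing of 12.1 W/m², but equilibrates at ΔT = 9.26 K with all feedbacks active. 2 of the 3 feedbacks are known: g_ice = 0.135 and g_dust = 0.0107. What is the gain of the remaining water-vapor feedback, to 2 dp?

0.43

Amplification A = ΔT/ΔT₀ = 9.26/3.9 = 2.374.
Total gain g = 1 − 1/A = 1 − 1/2.374 = 0.5788.
Known gains sum to 0.135 + 0.0107 = 0.1457.
g_wv = 0.5788 − 0.1457 = 0.43.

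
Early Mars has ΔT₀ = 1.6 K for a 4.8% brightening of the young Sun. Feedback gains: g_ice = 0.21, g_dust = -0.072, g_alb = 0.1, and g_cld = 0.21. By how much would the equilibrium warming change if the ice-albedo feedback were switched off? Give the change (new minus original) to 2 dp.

-0.80 K

Original: g = 0.448, ΔT = 1.6/(1−0.448) = 2.8986 K.
Without ice-albedo: g' = 0.238, ΔT' = 1.6/(1−0.238) = 2.0997 K.
Change = 2.0997 − 2.8986 = -0.80 K.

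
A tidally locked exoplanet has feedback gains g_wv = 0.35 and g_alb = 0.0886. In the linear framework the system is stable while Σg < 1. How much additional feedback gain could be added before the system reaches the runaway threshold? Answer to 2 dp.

0.56

Current total gain = 0.35 + 0.0886 = 0.4386.
Margin to runaway = 1 − 0.4386 = 0.56.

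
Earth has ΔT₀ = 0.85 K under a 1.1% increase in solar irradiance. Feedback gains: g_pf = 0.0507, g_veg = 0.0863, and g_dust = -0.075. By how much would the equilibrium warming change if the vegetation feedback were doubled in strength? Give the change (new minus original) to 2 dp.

Original: g = 0.062, ΔT = 0.85/(1−0.062) = 0.9062 K.
With doubled vegetation: g' = 0.1483, ΔT' = 0.85/(1−0.1483) = 0.9980 K.
Change = 0.9980 − 0.9062 = 0.09 K.

0.09 K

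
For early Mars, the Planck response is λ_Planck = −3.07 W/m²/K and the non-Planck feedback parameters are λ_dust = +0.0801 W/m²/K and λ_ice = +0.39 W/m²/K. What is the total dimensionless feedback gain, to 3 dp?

0.153

Convert to gains: g_dust = 0.0801/3.07 = 0.02609; g_ice = 0.39/3.07 = 0.127.
Total gain g = 0.15309.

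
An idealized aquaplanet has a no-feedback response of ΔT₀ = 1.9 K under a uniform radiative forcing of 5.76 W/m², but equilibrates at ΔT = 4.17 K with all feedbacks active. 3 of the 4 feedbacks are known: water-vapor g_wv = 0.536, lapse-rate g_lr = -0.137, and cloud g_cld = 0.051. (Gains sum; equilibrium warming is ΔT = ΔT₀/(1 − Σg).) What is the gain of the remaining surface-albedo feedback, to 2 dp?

Amplification A = ΔT/ΔT₀ = 4.17/1.9 = 2.195.
Total gain g = 1 − 1/A = 1 − 1/2.195 = 0.5444.
Known gains sum to 0.536 − 0.137 + 0.051 = 0.45.
g_alb = 0.5444 − 0.45 = 0.09.

0.09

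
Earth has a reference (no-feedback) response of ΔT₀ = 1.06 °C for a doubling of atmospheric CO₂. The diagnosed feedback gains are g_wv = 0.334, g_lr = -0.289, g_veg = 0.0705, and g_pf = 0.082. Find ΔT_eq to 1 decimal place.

Total gain g = 0.334 − 0.289 + 0.0705 + 0.082 = 0.1975.
Amplification A = 1/(1 − 0.1975) = 1.246.
ΔT = 1.06 × 1.246 = 1.3 °C.

1.3 °C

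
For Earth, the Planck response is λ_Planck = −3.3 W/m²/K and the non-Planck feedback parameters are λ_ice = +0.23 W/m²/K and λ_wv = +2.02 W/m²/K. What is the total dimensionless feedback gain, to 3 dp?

0.682

Convert to gains: g_ice = 0.23/3.3 = 0.0697; g_wv = 2.02/3.3 = 0.6121.
Total gain g = 0.6818.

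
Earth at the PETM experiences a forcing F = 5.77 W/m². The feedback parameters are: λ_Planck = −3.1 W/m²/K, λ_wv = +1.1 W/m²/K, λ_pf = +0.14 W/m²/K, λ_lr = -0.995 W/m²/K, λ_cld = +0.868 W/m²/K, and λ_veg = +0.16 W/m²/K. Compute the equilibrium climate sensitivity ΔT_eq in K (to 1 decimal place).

Net feedback parameter λ = (−3.1) + (+1.1) + (+0.14) + (-0.995) + (+0.868) + (+0.16) = -1.827 W/m²/K.
ΔT = −F/λ = −5.77/(-1.827) = 3.2 K.

3.2 K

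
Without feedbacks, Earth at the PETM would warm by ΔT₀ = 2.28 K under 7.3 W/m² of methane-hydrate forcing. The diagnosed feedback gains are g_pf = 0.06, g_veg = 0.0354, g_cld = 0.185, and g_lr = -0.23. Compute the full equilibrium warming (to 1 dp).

Total gain g = 0.06 + 0.0354 + 0.185 − 0.23 = 0.0504.
Amplification A = 1/(1 − 0.0504) = 1.053.
ΔT = 2.28 × 1.053 = 2.4 K.

2.4 K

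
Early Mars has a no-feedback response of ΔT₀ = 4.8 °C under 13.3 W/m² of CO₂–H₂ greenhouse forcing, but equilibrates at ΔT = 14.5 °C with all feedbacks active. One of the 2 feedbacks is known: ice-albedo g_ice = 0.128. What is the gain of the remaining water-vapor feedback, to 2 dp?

Amplification A = ΔT/ΔT₀ = 14.5/4.8 = 3.021.
Total gain g = 1 − 1/A = 1 − 1/3.021 = 0.669.
The known gain is 0.128.
g_wv = 0.669 − 0.128 = 0.54.

0.54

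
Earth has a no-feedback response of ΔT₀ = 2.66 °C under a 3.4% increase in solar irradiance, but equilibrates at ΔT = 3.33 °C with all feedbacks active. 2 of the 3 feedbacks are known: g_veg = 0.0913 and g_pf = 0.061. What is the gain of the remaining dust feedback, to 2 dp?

0.05

Amplification A = ΔT/ΔT₀ = 3.33/2.66 = 1.252.
Total gain g = 1 − 1/A = 1 − 1/1.252 = 0.2013.
Known gains sum to 0.0913 + 0.061 = 0.1523.
g_dust = 0.2013 − 0.1523 = 0.05.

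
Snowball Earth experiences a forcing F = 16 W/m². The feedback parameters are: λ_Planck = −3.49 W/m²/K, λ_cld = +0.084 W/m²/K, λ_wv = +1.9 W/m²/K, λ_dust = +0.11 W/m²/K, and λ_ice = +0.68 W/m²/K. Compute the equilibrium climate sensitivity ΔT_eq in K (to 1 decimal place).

22.3 K

Net feedback parameter λ = (−3.49) + (+0.084) + (+1.9) + (+0.11) + (+0.68) = -0.716 W/m²/K.
ΔT = −F/λ = −16/(-0.716) = 22.3 K.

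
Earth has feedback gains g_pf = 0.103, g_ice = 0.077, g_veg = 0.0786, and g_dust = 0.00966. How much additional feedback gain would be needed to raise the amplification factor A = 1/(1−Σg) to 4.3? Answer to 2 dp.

Current total gain = 0.26826.
Target gain for A = 4.3: g* = 1 − 1/4.3 = 0.7674.
Additional gain needed = 0.7674 − 0.26826 = 0.50.

0.50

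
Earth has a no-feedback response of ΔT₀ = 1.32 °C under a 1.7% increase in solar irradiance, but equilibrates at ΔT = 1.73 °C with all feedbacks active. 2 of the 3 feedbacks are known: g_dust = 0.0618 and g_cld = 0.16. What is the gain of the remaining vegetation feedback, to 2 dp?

0.02

Amplification A = ΔT/ΔT₀ = 1.73/1.32 = 1.311.
Total gain g = 1 − 1/A = 1 − 1/1.311 = 0.2372.
Known gains sum to 0.0618 + 0.16 = 0.2218.
g_veg = 0.2372 − 0.2218 = 0.02.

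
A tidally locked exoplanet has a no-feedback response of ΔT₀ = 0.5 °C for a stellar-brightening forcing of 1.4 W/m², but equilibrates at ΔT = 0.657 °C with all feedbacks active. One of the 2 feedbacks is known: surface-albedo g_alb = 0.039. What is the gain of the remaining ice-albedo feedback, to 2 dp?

0.20

Amplification A = ΔT/ΔT₀ = 0.657/0.5 = 1.314.
Total gain g = 1 − 1/A = 1 − 1/1.314 = 0.239.
The known gain is 0.039.
g_ice = 0.239 − 0.039 = 0.20.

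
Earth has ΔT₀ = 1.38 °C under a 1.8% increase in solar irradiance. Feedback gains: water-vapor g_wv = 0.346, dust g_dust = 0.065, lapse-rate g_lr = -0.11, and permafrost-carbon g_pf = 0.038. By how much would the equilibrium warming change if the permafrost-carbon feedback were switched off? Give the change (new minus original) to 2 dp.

Original: g = 0.339, ΔT = 1.38/(1−0.339) = 2.0877 °C.
Without permafrost-carbon: g' = 0.301, ΔT' = 1.38/(1−0.301) = 1.9742 °C.
Change = 1.9742 − 2.0877 = -0.11 °C.

-0.11 °C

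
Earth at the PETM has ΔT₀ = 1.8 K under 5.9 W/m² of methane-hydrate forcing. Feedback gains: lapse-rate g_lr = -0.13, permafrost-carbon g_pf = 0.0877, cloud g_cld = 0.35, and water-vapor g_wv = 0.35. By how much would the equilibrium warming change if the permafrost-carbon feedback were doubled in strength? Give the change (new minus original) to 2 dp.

1.81 K

Original: g = 0.6577, ΔT = 1.8/(1−0.6577) = 5.2585 K.
With doubled permafrost-carbon: g' = 0.7454, ΔT' = 1.8/(1−0.7454) = 7.0699 K.
Change = 7.0699 − 5.2585 = 1.81 K.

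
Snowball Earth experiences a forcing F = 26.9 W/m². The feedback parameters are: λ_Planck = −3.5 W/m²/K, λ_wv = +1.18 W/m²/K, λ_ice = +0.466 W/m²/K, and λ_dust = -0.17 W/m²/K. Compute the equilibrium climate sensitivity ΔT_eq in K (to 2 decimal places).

Net feedback parameter λ = (−3.5) + (+1.18) + (+0.466) + (-0.17) = -2.024 W/m²/K.
ΔT = −F/λ = −26.9/(-2.024) = 13.29 K.

13.29 K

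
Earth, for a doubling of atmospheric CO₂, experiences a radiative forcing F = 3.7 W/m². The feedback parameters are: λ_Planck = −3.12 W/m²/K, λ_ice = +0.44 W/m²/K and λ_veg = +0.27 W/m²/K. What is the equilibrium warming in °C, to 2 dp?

1.54 °C

Net feedback parameter λ = (−3.12) + (+0.44) + (+0.27) = -2.41 W/m²/K.
ΔT = −F/λ = −3.7/(-2.41) = 1.54 °C.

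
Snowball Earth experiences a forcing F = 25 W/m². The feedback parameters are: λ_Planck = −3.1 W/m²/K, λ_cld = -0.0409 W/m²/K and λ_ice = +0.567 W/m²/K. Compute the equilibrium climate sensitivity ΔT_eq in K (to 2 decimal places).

9.71 K

Net feedback parameter λ = (−3.1) + (-0.0409) + (+0.567) = -2.5739 W/m²/K.
ΔT = −F/λ = −25/(-2.5739) = 9.71 K.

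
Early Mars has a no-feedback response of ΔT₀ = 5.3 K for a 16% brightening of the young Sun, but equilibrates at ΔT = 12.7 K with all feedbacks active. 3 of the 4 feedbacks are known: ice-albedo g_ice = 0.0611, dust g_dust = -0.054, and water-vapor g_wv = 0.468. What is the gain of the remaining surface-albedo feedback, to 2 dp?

0.11

Amplification A = ΔT/ΔT₀ = 12.7/5.3 = 2.396.
Total gain g = 1 − 1/A = 1 − 1/2.396 = 0.5826.
Known gains sum to 0.0611 − 0.054 + 0.468 = 0.4751.
g_alb = 0.5826 − 0.4751 = 0.11.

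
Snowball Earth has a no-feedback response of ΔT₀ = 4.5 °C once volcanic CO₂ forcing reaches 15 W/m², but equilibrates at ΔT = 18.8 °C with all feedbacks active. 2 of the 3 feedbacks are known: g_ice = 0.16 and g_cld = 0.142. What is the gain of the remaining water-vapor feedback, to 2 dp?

0.46

Amplification A = ΔT/ΔT₀ = 18.8/4.5 = 4.178.
Total gain g = 1 − 1/A = 1 − 1/4.178 = 0.7607.
Known gains sum to 0.16 + 0.142 = 0.302.
g_wv = 0.7607 − 0.302 = 0.46.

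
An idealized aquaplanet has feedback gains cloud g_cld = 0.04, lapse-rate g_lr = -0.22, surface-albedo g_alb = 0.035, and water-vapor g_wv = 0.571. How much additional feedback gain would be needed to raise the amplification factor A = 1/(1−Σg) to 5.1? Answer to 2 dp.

Current total gain = 0.426.
Target gain for A = 5.1: g* = 1 − 1/5.1 = 0.8039.
Additional gain needed = 0.8039 − 0.426 = 0.38.

0.38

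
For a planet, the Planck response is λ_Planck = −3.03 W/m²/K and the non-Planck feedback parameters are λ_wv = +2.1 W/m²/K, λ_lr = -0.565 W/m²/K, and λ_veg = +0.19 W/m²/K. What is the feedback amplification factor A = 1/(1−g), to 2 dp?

Convert to gains: g_wv = 2.1/3.03 = 0.6931; g_lr = -0.565/3.03 = -0.1865; g_veg = 0.19/3.03 = 0.06271.
Total gain g = 0.56931.
A = 1/(1 − 0.56931) = 2.32.

2.32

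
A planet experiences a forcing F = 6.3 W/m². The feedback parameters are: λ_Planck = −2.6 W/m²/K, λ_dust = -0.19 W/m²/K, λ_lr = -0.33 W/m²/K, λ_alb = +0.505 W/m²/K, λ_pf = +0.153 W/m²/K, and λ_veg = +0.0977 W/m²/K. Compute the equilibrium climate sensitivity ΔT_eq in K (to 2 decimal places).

2.66 K

Net feedback parameter λ = (−2.6) + (-0.19) + (-0.33) + (+0.505) + (+0.153) + (+0.0977) = -2.3643 W/m²/K.
ΔT = −F/λ = −6.3/(-2.3643) = 2.66 K.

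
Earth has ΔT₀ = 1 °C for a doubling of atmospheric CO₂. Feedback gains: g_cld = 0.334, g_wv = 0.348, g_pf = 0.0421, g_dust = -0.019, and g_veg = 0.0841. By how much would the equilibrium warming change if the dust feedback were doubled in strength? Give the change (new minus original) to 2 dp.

-0.39 °C

Original: g = 0.7892, ΔT = 1/(1−0.7892) = 4.7438 °C.
With doubled dust: g' = 0.7702, ΔT' = 1/(1−0.7702) = 4.3516 °C.
Change = 4.3516 − 4.7438 = -0.39 °C.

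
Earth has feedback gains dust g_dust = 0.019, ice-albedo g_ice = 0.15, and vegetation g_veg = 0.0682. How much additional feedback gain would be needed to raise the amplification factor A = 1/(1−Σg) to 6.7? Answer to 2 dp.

Current total gain = 0.2372.
Target gain for A = 6.7: g* = 1 − 1/6.7 = 0.8507.
Additional gain needed = 0.8507 − 0.2372 = 0.61.

0.61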